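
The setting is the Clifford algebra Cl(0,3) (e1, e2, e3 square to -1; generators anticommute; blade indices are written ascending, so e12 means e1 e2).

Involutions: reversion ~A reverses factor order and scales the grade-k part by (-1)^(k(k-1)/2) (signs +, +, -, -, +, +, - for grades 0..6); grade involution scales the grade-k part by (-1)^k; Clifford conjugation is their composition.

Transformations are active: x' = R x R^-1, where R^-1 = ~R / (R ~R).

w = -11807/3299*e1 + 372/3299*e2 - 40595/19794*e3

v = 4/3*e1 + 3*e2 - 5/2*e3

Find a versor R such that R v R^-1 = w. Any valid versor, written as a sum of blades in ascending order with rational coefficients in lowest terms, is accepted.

Take R = v + w = -22225/9897*e1 + 10269/3299*e2 - 45040/9897*e3. Because q(v) = q(w) = -613/36, conjugation by R sends v exactly to w.
Answer: -22225/9897*e1 + 10269/3299*e2 - 45040/9897*e3


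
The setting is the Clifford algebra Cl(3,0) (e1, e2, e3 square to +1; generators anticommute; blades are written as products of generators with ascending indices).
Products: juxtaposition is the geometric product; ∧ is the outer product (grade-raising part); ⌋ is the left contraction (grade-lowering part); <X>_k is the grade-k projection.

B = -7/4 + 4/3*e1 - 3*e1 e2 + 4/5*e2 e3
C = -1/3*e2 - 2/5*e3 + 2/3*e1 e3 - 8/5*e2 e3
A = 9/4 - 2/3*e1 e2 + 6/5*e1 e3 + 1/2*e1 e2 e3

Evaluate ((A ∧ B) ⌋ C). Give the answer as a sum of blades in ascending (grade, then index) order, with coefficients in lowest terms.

step 1: -63/16 + 3*e1 - 67/12*e1 e2 - 21/10*e1 e3 + 9/5*e2 e3 - 7/8*e1 e2 e3
step 2: 107/25 + 21/16*e2 + 143/40*e3 - 21/8*e1 e3 + 63/10*e2 e3
Answer: 107/25 + 21/16*e2 + 143/40*e3 - 21/8*e1 e3 + 63/10*e2 e3


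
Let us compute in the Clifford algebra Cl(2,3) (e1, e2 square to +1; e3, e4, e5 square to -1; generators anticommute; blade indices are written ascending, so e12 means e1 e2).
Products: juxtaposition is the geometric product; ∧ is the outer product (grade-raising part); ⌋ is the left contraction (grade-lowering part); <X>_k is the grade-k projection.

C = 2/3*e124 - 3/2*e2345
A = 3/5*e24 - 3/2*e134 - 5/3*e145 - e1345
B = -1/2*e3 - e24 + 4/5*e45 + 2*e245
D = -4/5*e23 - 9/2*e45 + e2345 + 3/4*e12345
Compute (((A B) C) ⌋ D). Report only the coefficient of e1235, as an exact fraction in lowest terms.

step 1: -3/5 + 4/3*e1 + 6/5*e5 + 10/3*e12 + 4/5*e13 + 3/4*e14 - 12/25*e25 - 7/2*e123 + 5/3*e125 + 6/5*e135 - 1/2*e145 + 3/10*e234 + 2*e1235 + 5/6*e1345
step 2: -1/2*e2 - 20/9*e4 + 9/20*e5 + 5/4*e12 + 1/5*e13 - 3*e14 + 8/9*e24 - 1/3*e25 + 229/75*e34 + 10/9*e45 - 3/4*e123 - 11/5*e124 - 5/2*e134 + 493/100*e145 - 19/15*e234 + 5/9*e235 + 4/3*e345 + 9/8*e1235 - 2*e1245 - 5*e1345 + 1/10*e2345 - 2*e12345
step 3: 32/5 - 3/40*e1 - 61/12*e2 - 11/10*e3 - 3331/1440*e4 - 131/15*e5 + e12 - 5/12*e14 - 19/20*e15 - 17311/3600*e23 - 707/600*e25 - 1/3*e34 + 137/180*e35 - 9/16*e45 - 5/6*e123 - 229/100*e125 - 1/4*e134 - 2/3*e135 + 9/20*e234 - 1/36*e235 - 3/20*e245 - 23/16*e345 - 27/80*e1234 - 5/3*e1235 + 3/8*e1345
Answer: -5/3


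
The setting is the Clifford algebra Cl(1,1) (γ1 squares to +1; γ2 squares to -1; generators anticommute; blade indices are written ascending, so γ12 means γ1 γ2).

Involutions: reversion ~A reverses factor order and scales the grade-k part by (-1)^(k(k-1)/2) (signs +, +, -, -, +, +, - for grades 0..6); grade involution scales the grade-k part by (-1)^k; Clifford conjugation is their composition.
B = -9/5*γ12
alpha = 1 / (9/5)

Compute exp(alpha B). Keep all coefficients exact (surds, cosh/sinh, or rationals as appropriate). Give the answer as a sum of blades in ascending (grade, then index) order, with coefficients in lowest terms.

B^2 = (-9/5)^2*(γ12)^2 = 81/25*(+1) = 81/25 (a basis 2-blade squares to minus the product of its generators' squares).
B^2 = 81/25 — a positive square means the series sums to a boost: l = 9/5, alpha*l = 1, so exp(alpha B) = cosh(1) + (sinh(1)/(9/5))*B = cosh(1) + (5*sinh(1)/9)*B.
Answer: cosh(1) - sinh(1)*γ12


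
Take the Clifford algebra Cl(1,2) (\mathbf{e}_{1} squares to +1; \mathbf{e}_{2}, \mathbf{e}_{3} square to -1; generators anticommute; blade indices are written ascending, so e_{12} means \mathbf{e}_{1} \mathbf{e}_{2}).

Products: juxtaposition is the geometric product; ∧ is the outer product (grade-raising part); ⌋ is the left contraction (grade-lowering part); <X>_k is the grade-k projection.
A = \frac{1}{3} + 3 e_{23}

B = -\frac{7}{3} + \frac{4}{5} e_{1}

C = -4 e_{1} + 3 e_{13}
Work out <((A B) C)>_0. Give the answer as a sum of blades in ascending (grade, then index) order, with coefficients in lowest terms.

step 1: -\frac{7}{9} + \frac{4}{15} e_{1} - 7 e_{23} + \frac{12}{5} e_{123}
step 2: -\frac{16}{15} + \frac{28}{9} e_{1} - \frac{36}{5} e_{2} + \frac{4}{5} e_{3} + 21 e_{12} - \frac{7}{3} e_{13} - \frac{48}{5} e_{23} + 28 e_{123}
step 3: -\frac{16}{15}
Answer: -\frac{16}{15}


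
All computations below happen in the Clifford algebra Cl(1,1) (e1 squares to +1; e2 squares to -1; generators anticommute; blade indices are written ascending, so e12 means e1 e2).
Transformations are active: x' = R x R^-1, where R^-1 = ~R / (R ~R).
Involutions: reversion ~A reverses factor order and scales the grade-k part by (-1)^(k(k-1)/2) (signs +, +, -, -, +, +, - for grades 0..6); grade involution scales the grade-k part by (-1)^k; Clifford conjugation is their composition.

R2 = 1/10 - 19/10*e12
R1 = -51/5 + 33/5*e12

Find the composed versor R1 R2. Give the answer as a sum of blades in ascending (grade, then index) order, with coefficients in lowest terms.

Distribute over the terms of R1 (each basis-blade product reordered to ascending indices, repeated generators contracted through their squares):
(-51/5) R2 = -51/50 + 969/50*e12
(33/5*e12) R2 = -627/50 + 33/50*e12
Summing the partial products and collecting blades:
Answer: -339/25 + 501/25*e12


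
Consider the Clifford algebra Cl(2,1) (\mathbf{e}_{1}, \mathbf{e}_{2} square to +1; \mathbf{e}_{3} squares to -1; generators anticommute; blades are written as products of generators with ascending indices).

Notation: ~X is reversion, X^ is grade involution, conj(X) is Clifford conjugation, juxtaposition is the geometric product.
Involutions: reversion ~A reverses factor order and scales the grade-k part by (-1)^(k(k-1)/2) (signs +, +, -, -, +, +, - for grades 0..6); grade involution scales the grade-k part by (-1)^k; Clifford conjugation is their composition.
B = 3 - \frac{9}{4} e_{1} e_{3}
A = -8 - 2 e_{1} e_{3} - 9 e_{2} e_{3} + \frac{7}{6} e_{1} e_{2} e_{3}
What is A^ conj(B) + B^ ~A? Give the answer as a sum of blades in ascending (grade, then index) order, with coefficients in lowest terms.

first term: -\frac{57}{2} + \frac{21}{8} e_{2} + \frac{81}{4} e_{1} e_{2} - 24 e_{1} e_{3} - 27 e_{2} e_{3} - \frac{7}{2} e_{1} e_{2} e_{3}
second term: -\frac{57}{2} - \frac{21}{8} e_{2} - \frac{81}{4} e_{1} e_{2} + 24 e_{1} e_{3} + 27 e_{2} e_{3} - \frac{7}{2} e_{1} e_{2} e_{3}
Answer: -57 - 7 e_{1} e_{2} e_{3}


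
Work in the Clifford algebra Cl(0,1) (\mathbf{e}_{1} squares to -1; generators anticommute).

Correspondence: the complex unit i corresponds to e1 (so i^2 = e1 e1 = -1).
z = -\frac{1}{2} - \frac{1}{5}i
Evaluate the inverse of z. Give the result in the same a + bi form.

In blades: z = -\frac{1}{2} - \frac{1}{5} e_{1}.
With qbar = -\frac{1}{2} + \frac{1}{5} e_{1} (scalar fixed, mapped units negated), z qbar = \frac{29}{100} (the sum of squared coefficients), so z^-1 = qbar / (\frac{29}{100}) = -\frac{50}{29} + \frac{20}{29} e_{1}; translating back:
Answer: -\frac{50}{29} + \frac{20}{29}i


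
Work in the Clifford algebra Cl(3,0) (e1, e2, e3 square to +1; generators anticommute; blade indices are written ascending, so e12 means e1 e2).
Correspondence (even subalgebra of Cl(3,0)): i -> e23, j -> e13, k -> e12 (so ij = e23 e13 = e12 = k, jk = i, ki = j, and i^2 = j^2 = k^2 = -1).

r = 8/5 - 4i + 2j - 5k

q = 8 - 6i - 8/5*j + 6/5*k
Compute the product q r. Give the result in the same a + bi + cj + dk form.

In blades: q = 8 + 6/5*e12 - 8/5*e13 - 6*e23, r = 8/5 - 5*e12 + 2*e13 - 4*e23.
Distribute q over r term by term (generator squares from the signature, products reordered to ascending indices): (8)*r = 64/5 - 40*e12 + 16*e13 - 32*e23; (6/5*e12)*r = 6 + 48/25*e12 - 24/5*e13 - 12/5*e23; (-8/5*e13)*r = 16/5 - 32/5*e12 - 64/25*e13 + 8*e23; (-6*e23)*r = -24 - 12*e12 - 30*e13 - 48/5*e23.
Sum: -2 - 1412/25*e12 - 534/25*e13 - 36*e23; translating back through the correspondence:
Answer: -2 - 36i - 534/25*j - 1412/25*k


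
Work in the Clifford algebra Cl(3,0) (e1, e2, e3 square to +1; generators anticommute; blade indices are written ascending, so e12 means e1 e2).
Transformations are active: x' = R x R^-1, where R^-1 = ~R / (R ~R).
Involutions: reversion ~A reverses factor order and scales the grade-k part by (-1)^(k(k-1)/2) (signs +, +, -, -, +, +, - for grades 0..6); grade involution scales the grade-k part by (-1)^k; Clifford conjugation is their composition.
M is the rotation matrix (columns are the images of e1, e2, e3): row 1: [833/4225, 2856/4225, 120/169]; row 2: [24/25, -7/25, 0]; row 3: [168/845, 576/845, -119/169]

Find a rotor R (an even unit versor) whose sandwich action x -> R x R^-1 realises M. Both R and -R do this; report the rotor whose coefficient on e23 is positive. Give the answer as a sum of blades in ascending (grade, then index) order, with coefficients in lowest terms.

Method: write R = a + b12*e12 + b13*e13 + b23*e23 with a^2 + b12^2 + b13^2 + b23^2 = 1 (so R^-1 = ~R). Expanding the columns R e_j ~R gives tr M = 4a^2 - 1 and, from the antisymmetric part, M21 - M12 = -4a*b12, M13 - M31 = 4a*b13, M32 - M23 = -4a*b23.
Here tr M = -133/169, so a^2 = (1 + tr M)/4 = 9/169 and a = ±3/13. Taking a = 3/13: M21 - M12 = 48/169, M13 - M31 = 432/845, M32 - M23 = 576/845, giving b12 = -4/13, b13 = 36/65, b23 = -48/65, i.e. R = 3/13 - 4/13*e12 + 36/65*e13 - 48/65*e23.
Its e23 coefficient is negative, so report the other preimage -R.
Answer: -3/13 + 4/13*e12 - 36/65*e13 + 48/65*e23. Note: both R and -R realise this M (trace -133/169); the covering map identifies them, and the e23-coefficient sign is the tie-breaker.


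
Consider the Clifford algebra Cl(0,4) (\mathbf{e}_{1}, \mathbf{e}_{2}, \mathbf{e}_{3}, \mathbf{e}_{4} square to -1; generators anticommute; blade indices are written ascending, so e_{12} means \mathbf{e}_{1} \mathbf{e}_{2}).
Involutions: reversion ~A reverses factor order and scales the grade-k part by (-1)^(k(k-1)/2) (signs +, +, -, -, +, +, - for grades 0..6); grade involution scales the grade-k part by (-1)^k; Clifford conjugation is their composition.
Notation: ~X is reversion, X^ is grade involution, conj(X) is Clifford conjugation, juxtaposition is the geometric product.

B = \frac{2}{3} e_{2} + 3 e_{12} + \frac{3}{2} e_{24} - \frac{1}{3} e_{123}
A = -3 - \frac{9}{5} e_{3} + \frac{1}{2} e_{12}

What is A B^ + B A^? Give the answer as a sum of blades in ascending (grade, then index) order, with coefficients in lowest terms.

first term: -\frac{3}{2} + \frac{1}{3} e_{1} + 2 e_{2} - \frac{1}{6} e_{3} - \frac{42}{5} e_{12} - \frac{3}{4} e_{14} - \frac{6}{5} e_{23} - \frac{9}{2} e_{24} - \frac{32}{5} e_{123} + \frac{27}{10} e_{234}
second term: -\frac{3}{2} + \frac{1}{3} e_{1} - 2 e_{2} + \frac{1}{6} e_{3} - \frac{42}{5} e_{12} + \frac{3}{4} e_{14} + \frac{6}{5} e_{23} - \frac{9}{2} e_{24} + \frac{32}{5} e_{123} - \frac{27}{10} e_{234}
Answer: -3 + \frac{2}{3} e_{1} - \frac{84}{5} e_{12} - 9 e_{24}


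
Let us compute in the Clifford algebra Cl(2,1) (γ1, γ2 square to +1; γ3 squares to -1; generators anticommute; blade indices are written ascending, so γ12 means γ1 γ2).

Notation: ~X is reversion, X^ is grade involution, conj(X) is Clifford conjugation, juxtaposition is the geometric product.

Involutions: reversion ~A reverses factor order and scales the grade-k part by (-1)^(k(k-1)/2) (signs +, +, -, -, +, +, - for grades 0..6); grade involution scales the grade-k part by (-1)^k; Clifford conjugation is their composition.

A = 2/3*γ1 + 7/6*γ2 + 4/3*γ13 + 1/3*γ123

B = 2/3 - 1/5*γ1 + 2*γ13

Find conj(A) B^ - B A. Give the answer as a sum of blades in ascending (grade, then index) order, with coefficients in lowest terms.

first term: -14/5 - 4/9*γ1 - 13/9*γ2 - 16/15*γ3 + 7/30*γ12 - 8/9*γ13 + 1/15*γ23 + 23/9*γ123
second term: 38/15 + 4/9*γ1 + 1/9*γ2 - 8/5*γ3 - 7/30*γ12 + 8/9*γ13 - 1/15*γ23 - 19/9*γ123
Answer: -16/3 - 8/9*γ1 - 14/9*γ2 + 8/15*γ3 + 7/15*γ12 - 16/9*γ13 + 2/15*γ23 + 14/3*γ123


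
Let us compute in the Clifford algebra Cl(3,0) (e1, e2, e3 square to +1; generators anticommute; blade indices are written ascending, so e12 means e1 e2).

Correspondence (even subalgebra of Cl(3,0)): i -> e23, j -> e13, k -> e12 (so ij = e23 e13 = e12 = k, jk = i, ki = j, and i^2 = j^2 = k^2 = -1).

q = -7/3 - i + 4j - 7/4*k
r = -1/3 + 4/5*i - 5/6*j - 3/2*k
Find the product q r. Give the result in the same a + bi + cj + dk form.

In blades: q = -7/3 - 7/4*e12 + 4*e13 - e23, r = -1/3 - 3/2*e12 - 5/6*e13 + 4/5*e23.
Distribute q over r term by term (generator squares from the signature, products reordered to ascending indices): (-7/3)*r = 7/9 + 7/2*e12 + 35/18*e13 - 28/15*e23; (-7/4*e12)*r = -21/8 + 7/12*e12 - 7/5*e13 - 35/24*e23; (4*e13)*r = 10/3 - 16/5*e12 - 4/3*e13 - 6*e23; (-e23)*r = 4/5 + 5/6*e12 - 3/2*e13 + 1/3*e23.
Sum: 823/360 + 103/60*e12 - 103/45*e13 - 1079/120*e23; translating back through the correspondence:
Answer: 823/360 - 1079/120*i - 103/45*j + 103/60*k


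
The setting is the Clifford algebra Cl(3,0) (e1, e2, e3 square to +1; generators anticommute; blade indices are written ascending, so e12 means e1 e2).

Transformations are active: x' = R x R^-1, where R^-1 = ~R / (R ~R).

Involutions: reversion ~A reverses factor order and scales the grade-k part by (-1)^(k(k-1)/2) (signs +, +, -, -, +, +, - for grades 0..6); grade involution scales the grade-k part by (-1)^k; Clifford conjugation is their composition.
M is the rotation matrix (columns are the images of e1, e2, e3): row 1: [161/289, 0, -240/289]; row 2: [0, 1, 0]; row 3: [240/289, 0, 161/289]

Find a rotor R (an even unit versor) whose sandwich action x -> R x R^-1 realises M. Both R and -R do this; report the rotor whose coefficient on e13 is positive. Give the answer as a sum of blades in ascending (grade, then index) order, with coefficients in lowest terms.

Method: write R = a + b12*e12 + b13*e13 + b23*e23 with a^2 + b12^2 + b13^2 + b23^2 = 1 (so R^-1 = ~R). Expanding the columns R e_j ~R gives tr M = 4a^2 - 1 and, from the antisymmetric part, M21 - M12 = -4a*b12, M13 - M31 = 4a*b13, M32 - M23 = -4a*b23.
Here tr M = 611/289, so a^2 = (1 + tr M)/4 = 225/289 and a = ±15/17. Taking a = 15/17: M21 - M12 = 0, M13 - M31 = -480/289, M32 - M23 = 0, giving b12 = 0, b13 = -8/17, b23 = 0, i.e. R = 15/17 - 8/17*e13.
Its e13 coefficient is negative, so report the other preimage -R.
Answer: -15/17 + 8/17*e13. Key observation: the double cover Spin(3) -> SO(3) sends R and -R to the same matrix (trace 611/289 here), so the stated sign of the e13 coefficient is what selects one sheet.


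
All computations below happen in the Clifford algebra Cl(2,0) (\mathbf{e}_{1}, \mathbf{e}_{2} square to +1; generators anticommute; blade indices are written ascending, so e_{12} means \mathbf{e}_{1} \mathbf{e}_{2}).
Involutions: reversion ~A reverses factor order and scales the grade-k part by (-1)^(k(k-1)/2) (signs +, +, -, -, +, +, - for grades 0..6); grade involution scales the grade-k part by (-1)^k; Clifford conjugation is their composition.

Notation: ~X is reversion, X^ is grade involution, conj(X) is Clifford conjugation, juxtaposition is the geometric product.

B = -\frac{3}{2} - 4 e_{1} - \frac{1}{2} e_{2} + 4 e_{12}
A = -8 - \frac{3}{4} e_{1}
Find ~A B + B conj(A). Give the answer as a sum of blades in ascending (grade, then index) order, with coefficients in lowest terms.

first term: 15 + \frac{265}{8} e_{1} + e_{2} - \frac{253}{8} e_{12}
second term: 9 + \frac{247}{8} e_{1} + e_{2} - \frac{253}{8} e_{12}
Answer: 24 + 64 e_{1} + 2 e_{2} - \frac{253}{4} e_{12}


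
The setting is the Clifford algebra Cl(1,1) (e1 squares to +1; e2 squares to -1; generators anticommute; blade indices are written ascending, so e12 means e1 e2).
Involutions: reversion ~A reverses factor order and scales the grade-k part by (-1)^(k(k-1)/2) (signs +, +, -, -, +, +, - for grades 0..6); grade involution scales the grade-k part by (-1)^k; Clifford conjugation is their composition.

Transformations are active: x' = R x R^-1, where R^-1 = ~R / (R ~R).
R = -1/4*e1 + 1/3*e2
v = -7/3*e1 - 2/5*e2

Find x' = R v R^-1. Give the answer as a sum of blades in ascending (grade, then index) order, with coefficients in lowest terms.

~R = -1/4*e1 + 1/3*e2, and R ~R = -7/144, so R^-1 = ~R / (-7/144).
R v = 43/60 + 79/90*e12
Answer: 1019/105*e1 - 66/7*e2


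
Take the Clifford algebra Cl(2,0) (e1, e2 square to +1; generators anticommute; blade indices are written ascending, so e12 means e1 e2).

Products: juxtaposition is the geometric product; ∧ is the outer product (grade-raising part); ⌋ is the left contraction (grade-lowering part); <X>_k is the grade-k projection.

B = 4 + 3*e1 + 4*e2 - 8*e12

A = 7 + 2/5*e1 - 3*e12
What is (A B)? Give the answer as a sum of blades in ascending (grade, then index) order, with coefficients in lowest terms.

step 1: 26/5 + 53/5*e1 + 169/5*e2 - 332/5*e12
Answer: 26/5 + 53/5*e1 + 169/5*e2 - 332/5*e12


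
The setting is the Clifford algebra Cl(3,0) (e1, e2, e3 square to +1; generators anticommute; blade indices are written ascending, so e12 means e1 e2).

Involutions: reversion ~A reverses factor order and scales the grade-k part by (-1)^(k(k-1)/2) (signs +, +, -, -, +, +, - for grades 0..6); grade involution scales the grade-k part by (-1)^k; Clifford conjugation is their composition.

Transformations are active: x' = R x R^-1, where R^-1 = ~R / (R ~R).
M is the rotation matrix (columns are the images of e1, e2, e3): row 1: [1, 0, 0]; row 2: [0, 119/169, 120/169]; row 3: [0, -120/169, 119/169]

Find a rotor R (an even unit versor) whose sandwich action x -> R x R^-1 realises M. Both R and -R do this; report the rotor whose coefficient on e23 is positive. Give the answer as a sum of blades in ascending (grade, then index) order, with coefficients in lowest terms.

Method: write R = a + b12*e12 + b13*e13 + b23*e23 with a^2 + b12^2 + b13^2 + b23^2 = 1 (so R^-1 = ~R). Expanding the columns R e_j ~R gives tr M = 4a^2 - 1 and, from the antisymmetric part, M21 - M12 = -4a*b12, M13 - M31 = 4a*b13, M32 - M23 = -4a*b23.
Here tr M = 407/169, so a^2 = (1 + tr M)/4 = 144/169 and a = ±12/13. Taking a = 12/13: M21 - M12 = 0, M13 - M31 = 0, M32 - M23 = -240/169, giving b12 = 0, b13 = 0, b23 = 5/13, i.e. R = 12/13 + 5/13*e23.
Its e23 coefficient is already positive.
Answer: 12/13 + 5/13*e23. Sheet selection: the two-to-one cover makes ±R indistinguishable at the matrix level (trace 407/169), so uniqueness comes from the required sign on e23.


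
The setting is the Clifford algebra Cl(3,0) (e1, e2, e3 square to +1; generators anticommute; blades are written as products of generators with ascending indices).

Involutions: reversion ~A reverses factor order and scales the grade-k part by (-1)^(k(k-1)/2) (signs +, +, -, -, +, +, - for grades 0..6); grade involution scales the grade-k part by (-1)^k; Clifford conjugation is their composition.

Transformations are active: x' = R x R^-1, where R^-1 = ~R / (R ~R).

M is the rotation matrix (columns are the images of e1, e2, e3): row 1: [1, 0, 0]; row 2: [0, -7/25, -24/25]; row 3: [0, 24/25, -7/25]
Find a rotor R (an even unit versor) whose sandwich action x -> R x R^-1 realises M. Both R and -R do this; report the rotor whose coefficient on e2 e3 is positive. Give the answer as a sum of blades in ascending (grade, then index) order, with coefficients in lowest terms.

Method: write R = a + b12*e1 e2 + b13*e1 e3 + b23*e2 e3 with a^2 + b12^2 + b13^2 + b23^2 = 1 (so R^-1 = ~R). Expanding the columns R e_j ~R gives tr M = 4a^2 - 1 and, from the antisymmetric part, M21 - M12 = -4a*b12, M13 - M31 = 4a*b13, M32 - M23 = -4a*b23.
Here tr M = 11/25, so a^2 = (1 + tr M)/4 = 9/25 and a = ±3/5. Taking a = 3/5: M21 - M12 = 0, M13 - M31 = 0, M32 - M23 = 48/25, giving b12 = 0, b13 = 0, b23 = -4/5, i.e. R = 3/5 - 4/5*e2 e3.
Its e2 e3 coefficient is negative, so report the other preimage -R.
Answer: -3/5 + 4/5*e2 e3. Note: both R and -R realise this M (trace 11/25); the covering map identifies them, and the e2 e3-coefficient sign is the tie-breaker.


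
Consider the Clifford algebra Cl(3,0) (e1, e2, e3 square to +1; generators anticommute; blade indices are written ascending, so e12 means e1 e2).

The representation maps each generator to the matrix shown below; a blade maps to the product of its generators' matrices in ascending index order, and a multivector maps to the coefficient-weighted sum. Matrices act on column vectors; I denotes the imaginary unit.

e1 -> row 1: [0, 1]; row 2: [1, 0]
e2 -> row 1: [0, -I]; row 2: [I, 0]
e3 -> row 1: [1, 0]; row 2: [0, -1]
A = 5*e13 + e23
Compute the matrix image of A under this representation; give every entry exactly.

Bivector images (products of the table entries): rho(e13) = rho(e1)rho(e3) = row 1: [0, -1]; row 2: [1, 0]; rho(e23) = rho(e2)rho(e3) = row 1: [0, I]; row 2: [I, 0].
M = (5)*rho(e13) + (1)*rho(e23), summed entrywise:
Answer: row 1: [0, -5 + I]; row 2: [5 + I, 0]


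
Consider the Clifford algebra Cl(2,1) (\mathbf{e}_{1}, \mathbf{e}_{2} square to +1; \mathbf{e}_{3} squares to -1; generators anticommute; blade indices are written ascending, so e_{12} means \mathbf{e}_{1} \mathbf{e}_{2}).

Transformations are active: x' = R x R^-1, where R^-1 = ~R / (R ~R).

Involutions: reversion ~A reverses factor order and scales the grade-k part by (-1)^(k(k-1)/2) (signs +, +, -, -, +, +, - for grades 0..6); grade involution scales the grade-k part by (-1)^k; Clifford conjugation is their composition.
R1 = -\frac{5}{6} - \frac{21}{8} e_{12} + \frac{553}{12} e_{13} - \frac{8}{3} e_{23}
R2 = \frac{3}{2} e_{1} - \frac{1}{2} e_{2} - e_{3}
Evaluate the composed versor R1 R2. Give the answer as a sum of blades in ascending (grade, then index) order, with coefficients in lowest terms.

Distribute over the terms of R2 (each basis-blade product reordered to ascending indices, repeated generators contracted through their squares):
R1 (\frac{3}{2} e_{1}) = -\frac{5}{4} e_{1} + \frac{63}{16} e_{2} - \frac{553}{8} e_{3} - 4 e_{123}
R1 (-\frac{1}{2} e_{2}) = \frac{21}{16} e_{1} + \frac{5}{12} e_{2} - \frac{4}{3} e_{3} + \frac{553}{24} e_{123}
R1 (-e_{3}) = \frac{553}{12} e_{1} - \frac{8}{3} e_{2} + \frac{5}{6} e_{3} + \frac{21}{8} e_{123}
Summing the partial products and collecting blades:
Answer: \frac{2215}{48} e_{1} + \frac{27}{16} e_{2} - \frac{557}{8} e_{3} + \frac{65}{3} e_{123}


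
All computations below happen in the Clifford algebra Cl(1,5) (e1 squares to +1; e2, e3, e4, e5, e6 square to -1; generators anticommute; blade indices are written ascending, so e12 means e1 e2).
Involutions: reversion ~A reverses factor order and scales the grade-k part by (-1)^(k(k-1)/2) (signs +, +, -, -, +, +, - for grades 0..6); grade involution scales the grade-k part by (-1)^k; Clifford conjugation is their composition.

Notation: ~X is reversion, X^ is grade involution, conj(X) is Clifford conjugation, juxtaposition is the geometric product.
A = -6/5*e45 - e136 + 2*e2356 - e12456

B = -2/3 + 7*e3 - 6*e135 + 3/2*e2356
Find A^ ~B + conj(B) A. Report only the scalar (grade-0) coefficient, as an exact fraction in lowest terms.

first term: 3 + 7*e16 + 4/5*e45 - 6*e56 + 3/2*e125 - 12*e126 + 87/10*e134 - 2/3*e136 - 14*e256 - 42/5*e345 - 21/5*e2346 - 4/3*e2356 - 2/3*e12456 - 7*e123456
second term: 3 + 7*e16 + 4/5*e45 + 6*e56 - 3/2*e125 + 12*e126 + 87/10*e134 + 2/3*e136 - 14*e256 + 42/5*e345 + 21/5*e2346 - 4/3*e2356 + 2/3*e12456 + 7*e123456
Answer: 6


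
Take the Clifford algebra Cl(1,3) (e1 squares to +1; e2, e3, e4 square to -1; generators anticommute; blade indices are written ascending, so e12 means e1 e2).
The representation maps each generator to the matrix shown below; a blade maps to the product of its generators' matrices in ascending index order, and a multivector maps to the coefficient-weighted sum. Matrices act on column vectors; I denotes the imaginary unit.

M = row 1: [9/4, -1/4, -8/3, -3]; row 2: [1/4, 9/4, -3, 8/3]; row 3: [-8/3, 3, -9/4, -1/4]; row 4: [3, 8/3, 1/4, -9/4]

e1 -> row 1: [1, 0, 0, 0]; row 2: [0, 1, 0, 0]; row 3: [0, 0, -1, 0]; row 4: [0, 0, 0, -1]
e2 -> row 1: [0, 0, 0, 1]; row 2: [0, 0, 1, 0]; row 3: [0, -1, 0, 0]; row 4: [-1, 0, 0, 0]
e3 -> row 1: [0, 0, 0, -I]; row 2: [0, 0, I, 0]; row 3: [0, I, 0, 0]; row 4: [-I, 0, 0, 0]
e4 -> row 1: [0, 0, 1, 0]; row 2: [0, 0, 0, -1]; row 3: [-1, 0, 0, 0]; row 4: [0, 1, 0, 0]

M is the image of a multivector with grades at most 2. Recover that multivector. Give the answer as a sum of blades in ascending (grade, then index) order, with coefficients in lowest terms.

Method: the blade images are trace-orthogonal — tr(rho(e_A) rho(e_B)^-1) = 4 if A = B and 0 otherwise — and rho(e_A)^-1 = (e_A)^2 * rho(e_A) with (e_A)^2 = +1 or -1, so the coefficient of e_A in the preimage is (e_A)^2 * tr(M rho(e_A))/4.
Nonzero projections over blades of grade <= 2: e1: (e1)^2 = +1, tr(M rho(e1)) = 9, coefficient 9/4; e2: (e2)^2 = -1, tr(M rho(e2)) = 12, coefficient -3; e14: (e14)^2 = +1, tr(M rho(e14)) = -32/3, coefficient -8/3; e24: (e24)^2 = -1, tr(M rho(e24)) = 1, coefficient -1/4. Every other blade of grade <= 2 projects to 0.
Answer: 9/4*e1 - 3*e2 - 8/3*e14 - 1/4*e24


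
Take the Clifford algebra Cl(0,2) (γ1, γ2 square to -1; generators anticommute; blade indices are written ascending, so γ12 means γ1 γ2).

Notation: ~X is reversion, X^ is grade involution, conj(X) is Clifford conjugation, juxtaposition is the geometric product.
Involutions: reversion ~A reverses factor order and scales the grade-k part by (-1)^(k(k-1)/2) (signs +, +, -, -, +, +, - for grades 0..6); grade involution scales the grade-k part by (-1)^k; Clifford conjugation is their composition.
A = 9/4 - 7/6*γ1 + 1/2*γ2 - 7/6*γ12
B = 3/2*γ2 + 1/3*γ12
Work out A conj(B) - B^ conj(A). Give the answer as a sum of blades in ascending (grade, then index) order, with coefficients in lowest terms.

first term: 13/36 - 23/12*γ1 - 271/72*γ2 + γ12
second term: -41/36 - 19/12*γ1 - 215/72*γ2 + 5/2*γ12
Answer: 3/2 - 1/3*γ1 - 7/9*γ2 - 3/2*γ12


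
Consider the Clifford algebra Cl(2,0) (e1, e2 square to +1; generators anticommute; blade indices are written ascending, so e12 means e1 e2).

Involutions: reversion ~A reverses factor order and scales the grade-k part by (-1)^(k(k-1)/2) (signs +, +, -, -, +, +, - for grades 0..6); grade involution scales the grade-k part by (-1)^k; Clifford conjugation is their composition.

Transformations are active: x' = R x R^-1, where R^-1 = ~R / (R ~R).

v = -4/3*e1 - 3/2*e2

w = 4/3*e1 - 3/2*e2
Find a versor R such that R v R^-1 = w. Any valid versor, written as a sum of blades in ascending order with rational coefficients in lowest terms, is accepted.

Sketch: the shared square 145/36 makes R = v + w = -3*e2 the natural versor; its sandwich fixes that direction, negates (v - w)/2, and sends v to w.
Answer: -3*e2


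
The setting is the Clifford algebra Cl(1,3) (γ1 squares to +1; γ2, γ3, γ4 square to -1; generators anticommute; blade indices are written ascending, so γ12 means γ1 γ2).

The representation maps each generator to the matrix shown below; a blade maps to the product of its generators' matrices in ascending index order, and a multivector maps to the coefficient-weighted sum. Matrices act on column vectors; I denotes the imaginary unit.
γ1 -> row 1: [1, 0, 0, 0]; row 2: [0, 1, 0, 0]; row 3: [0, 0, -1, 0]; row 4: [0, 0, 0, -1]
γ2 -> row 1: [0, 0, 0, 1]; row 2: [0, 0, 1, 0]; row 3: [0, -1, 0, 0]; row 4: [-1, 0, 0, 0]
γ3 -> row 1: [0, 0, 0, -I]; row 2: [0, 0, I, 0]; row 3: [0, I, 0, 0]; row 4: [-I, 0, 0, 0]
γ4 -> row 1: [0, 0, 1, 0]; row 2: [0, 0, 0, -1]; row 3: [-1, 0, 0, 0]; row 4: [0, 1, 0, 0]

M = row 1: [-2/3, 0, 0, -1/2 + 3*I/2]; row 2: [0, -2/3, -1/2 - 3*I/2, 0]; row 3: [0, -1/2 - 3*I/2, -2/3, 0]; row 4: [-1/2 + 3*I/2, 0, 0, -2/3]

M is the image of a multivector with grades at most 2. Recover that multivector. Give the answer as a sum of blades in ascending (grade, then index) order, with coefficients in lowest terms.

Method: the blade images are trace-orthogonal — tr(rho(e_A) rho(e_B)^-1) = 4 if A = B and 0 otherwise — and rho(e_A)^-1 = (e_A)^2 * rho(e_A) with (e_A)^2 = +1 or -1, so the coefficient of e_A in the preimage is (e_A)^2 * tr(M rho(e_A))/4.
Nonzero projections over blades of grade <= 2: 1: (1)^2 = +1, tr(M 1) = -8/3, coefficient -2/3; γ3: (γ3)^2 = -1, tr(M rho(γ3)) = 6, coefficient -3/2; γ12: (γ12)^2 = +1, tr(M rho(γ12)) = -2, coefficient -1/2. Every other blade of grade <= 2 projects to 0.
Answer: -2/3 - 3/2*γ3 - 1/2*γ12


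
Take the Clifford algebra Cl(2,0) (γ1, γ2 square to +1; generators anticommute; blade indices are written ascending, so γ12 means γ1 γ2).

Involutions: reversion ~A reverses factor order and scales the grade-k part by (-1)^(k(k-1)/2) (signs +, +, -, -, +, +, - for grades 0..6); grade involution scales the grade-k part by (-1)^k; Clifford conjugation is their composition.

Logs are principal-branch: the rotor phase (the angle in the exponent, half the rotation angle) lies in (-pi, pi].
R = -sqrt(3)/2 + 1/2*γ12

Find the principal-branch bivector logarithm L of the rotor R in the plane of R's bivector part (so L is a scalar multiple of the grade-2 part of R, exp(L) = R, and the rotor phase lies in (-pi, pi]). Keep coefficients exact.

The scalar part of R is -sqrt(3)/2, so the principal-branch rotor phase is pinned; divide the bivector part by its sine to get the unit plane — L is the phase times that plane.
Concretely: cos(phase) = -sqrt(3)/2 gives phase = ±5*pi/6, and since phase/sin(phase) is even the sign is immaterial: L = (phase/sin(phase)) * <R>_2 = (5*pi/3) * <R>_2.
Answer: 5*pi/6*γ12


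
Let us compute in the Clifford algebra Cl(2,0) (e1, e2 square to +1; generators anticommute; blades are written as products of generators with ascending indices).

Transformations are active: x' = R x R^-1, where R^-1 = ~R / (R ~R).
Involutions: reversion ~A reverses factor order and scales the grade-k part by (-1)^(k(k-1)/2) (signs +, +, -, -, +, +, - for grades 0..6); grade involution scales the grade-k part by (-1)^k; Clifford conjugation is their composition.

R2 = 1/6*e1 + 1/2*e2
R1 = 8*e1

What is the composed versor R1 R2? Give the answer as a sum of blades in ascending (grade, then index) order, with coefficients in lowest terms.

Distribute over the terms of R1 (each basis-blade product reordered to ascending indices, repeated generators contracted through their squares):
(8*e1) R2 = 4/3 + 4*e1 e2
Answer: 4/3 + 4*e1 e2


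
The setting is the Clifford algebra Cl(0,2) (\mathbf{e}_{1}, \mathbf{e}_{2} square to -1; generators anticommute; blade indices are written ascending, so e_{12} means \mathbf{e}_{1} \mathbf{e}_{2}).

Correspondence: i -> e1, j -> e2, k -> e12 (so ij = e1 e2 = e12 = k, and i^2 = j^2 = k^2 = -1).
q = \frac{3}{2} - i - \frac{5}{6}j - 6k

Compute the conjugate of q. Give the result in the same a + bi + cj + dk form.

In blades: q = \frac{3}{2} - e_{1} - \frac{5}{6} e_{2} - 6 e_{12}.
Conjugation here is Clifford conjugation: the scalar is fixed and the grade-1 and grade-2 blades all flip sign, giving \frac{3}{2} + e_{1} + \frac{5}{6} e_{2} + 6 e_{12}; translating back:
Answer: \frac{3}{2} + i + \frac{5}{6}j + 6k


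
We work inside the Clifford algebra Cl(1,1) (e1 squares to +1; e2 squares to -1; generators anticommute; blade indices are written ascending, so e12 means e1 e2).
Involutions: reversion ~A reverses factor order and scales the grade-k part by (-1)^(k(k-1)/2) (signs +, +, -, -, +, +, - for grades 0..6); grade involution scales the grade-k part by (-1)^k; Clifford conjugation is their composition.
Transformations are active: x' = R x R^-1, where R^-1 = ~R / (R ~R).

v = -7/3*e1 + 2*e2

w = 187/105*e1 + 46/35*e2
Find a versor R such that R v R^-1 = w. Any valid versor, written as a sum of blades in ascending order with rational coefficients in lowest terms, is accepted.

Take R = v + w = -58/105*e1 + 116/35*e2. Because q(v) = q(w) = 13/9, conjugation by R sends v exactly to w.
Answer: -58/105*e1 + 116/35*e2


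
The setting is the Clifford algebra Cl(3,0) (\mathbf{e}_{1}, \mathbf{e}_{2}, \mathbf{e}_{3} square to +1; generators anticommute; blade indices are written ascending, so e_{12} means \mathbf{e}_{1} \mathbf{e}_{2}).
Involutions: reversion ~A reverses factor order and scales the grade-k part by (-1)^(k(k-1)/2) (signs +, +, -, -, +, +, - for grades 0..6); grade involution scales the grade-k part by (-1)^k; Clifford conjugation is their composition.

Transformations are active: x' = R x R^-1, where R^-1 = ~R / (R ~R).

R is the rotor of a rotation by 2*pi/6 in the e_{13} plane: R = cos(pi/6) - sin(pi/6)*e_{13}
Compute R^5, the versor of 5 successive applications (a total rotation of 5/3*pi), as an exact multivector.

Because a rotor carries half the rotation angle, composing 5 copies of this e_{13}-plane rotor multiplies the phase: 5*(pi/6) = \frac{5 \pi}{6}, hence R^5 = cos(\frac{5 \pi}{6}) - sin(\frac{5 \pi}{6})*e_{13}.
cos(\frac{5 \pi}{6}) = - \frac{\sqrt{3}}{2} and sin(\frac{5 \pi}{6}) = \frac{1}{2}, so R^5 = - \frac{\sqrt{3}}{2} - \frac{1}{2} e_{13}. The net rotation is 5/3*pi; the rotor keeps the half-angle phase exactly.
Answer: - \frac{\sqrt{3}}{2} - \frac{1}{2} e_{13}


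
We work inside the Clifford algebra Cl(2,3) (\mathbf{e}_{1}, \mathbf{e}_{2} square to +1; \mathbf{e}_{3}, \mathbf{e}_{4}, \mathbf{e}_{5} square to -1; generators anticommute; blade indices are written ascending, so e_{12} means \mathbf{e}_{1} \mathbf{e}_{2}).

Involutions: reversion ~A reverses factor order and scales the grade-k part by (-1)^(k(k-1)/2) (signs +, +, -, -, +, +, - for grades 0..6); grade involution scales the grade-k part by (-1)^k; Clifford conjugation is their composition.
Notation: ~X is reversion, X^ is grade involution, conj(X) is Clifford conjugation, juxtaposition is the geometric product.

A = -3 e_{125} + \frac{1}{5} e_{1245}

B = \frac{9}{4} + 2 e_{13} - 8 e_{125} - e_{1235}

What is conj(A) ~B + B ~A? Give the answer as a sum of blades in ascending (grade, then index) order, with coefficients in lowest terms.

first term: -24 - 3 e_{3} + \frac{8}{5} e_{4} - \frac{1}{5} e_{34} - \frac{27}{4} e_{125} - 6 e_{235} + \frac{9}{20} e_{1245} + \frac{2}{5} e_{2345}
second term: -24 - 3 e_{3} + \frac{8}{5} e_{4} + \frac{1}{5} e_{34} + \frac{27}{4} e_{125} + 6 e_{235} + \frac{9}{20} e_{1245} + \frac{2}{5} e_{2345}
Answer: -48 - 6 e_{3} + \frac{16}{5} e_{4} + \frac{9}{10} e_{1245} + \frac{4}{5} e_{2345}


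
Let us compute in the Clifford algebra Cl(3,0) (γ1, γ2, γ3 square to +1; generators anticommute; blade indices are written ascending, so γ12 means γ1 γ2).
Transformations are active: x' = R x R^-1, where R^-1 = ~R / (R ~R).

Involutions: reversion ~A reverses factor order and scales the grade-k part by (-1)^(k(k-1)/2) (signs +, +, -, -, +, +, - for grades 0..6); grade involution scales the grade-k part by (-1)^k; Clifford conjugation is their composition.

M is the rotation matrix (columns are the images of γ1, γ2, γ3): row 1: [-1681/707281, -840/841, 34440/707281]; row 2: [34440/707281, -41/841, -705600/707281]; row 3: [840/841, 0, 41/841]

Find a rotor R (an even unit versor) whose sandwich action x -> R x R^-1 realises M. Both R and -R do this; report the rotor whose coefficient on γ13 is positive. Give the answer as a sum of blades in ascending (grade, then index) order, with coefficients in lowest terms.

Method: write R = a + b12*γ12 + b13*γ13 + b23*γ23 with a^2 + b12^2 + b13^2 + b23^2 = 1 (so R^-1 = ~R). Expanding the columns R e_j ~R gives tr M = 4a^2 - 1 and, from the antisymmetric part, M21 - M12 = -4a*b12, M13 - M31 = 4a*b13, M32 - M23 = -4a*b23.
Here tr M = -1681/707281, so a^2 = (1 + tr M)/4 = 176400/707281 and a = ±420/841. Taking a = 420/841: M21 - M12 = 740880/707281, M13 - M31 = -672000/707281, M32 - M23 = 705600/707281, giving b12 = -441/841, b13 = -400/841, b23 = -420/841, i.e. R = 420/841 - 441/841*γ12 - 400/841*γ13 - 420/841*γ23.
Its γ13 coefficient is negative, so report the other preimage -R.
Answer: -420/841 + 441/841*γ12 + 400/841*γ13 + 420/841*γ23. Recall the cover is two-to-one: with M of trace -1681/707281, both preimages act alike, and the stated γ13 sign chooses the sheet.


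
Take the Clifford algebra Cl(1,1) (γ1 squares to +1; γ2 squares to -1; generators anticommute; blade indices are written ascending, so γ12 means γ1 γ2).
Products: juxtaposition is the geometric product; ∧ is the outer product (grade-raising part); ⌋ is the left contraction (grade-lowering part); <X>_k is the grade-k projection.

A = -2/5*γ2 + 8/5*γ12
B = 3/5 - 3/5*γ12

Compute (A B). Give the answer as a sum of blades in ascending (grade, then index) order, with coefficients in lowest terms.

step 1: -24/25 + 6/25*γ1 - 6/25*γ2 + 24/25*γ12
Answer: -24/25 + 6/25*γ1 - 6/25*γ2 + 24/25*γ12


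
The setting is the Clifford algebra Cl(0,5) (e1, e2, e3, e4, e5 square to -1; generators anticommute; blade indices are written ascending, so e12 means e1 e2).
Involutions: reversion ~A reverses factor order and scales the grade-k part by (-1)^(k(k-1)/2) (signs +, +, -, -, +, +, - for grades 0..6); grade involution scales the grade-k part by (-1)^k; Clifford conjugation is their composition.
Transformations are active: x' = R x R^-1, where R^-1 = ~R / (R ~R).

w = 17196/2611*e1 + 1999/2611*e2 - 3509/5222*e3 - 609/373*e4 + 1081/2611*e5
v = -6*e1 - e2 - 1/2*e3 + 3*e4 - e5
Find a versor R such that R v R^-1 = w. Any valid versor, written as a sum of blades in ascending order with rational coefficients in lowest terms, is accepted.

Key observation: q(v) = q(w) = -189/4 (sandwiches preserve the norm), so R = v + w = 1530/2611*e1 - 612/2611*e2 - 3060/2611*e3 + 510/373*e4 - 1530/2611*e5 works whenever it is invertible — the component of v along it is kept and (v - w)/2 reverses, sending v to w.
Answer: 1530/2611*e1 - 612/2611*e2 - 3060/2611*e3 + 510/373*e4 - 1530/2611*e5


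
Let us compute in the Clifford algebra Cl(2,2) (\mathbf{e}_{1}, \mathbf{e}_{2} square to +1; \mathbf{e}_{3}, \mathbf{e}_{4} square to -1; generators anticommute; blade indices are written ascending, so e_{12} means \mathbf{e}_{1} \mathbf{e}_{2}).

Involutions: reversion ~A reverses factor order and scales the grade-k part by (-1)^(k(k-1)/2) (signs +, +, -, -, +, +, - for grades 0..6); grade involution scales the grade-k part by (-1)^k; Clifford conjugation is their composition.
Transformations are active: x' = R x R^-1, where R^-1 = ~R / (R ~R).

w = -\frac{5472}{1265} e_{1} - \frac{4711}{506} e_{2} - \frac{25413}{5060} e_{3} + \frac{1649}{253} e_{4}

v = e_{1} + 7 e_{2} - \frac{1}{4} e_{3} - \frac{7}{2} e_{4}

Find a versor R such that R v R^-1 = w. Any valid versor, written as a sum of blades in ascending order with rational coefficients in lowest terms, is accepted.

Sketch: the shared square \frac{603}{16} makes R = v + w = -\frac{4207}{1265} e_{1} - \frac{1169}{506} e_{2} - \frac{13339}{2530} e_{3} + \frac{1527}{506} e_{4} the natural versor; its sandwich fixes that direction, negates (v - w)/2, and sends v to w.
Answer: -\frac{4207}{1265} e_{1} - \frac{1169}{506} e_{2} - \frac{13339}{2530} e_{3} + \frac{1527}{506} e_{4}


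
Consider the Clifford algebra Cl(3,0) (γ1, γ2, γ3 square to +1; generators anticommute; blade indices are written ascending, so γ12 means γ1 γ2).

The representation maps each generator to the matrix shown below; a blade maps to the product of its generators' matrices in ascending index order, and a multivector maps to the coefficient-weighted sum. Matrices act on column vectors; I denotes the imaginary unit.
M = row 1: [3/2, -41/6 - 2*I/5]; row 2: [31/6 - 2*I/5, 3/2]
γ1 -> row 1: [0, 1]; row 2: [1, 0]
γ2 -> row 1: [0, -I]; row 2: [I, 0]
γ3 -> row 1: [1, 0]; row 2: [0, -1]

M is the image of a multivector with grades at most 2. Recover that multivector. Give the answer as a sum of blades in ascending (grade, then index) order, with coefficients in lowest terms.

Method: 1, rho(γ1), rho(γ2), rho(γ3) form a trace-orthogonal basis of the 2x2 complex matrices (tr(X Y) = 2 if X = Y, else 0), so M = m0*1 + m1*rho(γ1) + m2*rho(γ2) + m3*rho(γ3) with m0 = tr(M)/2 = 3/2, m1 = tr(M rho(γ1))/2 = -5/6 - 2*I/5, m2 = tr(M rho(γ2))/2 = -6*I, m3 = tr(M rho(γ3))/2 = 0.
Multiplying table entries, the bivector images are rho(γ12) = I*rho(γ3), rho(γ13) = -I*rho(γ2), rho(γ23) = I*rho(γ1); with real blade coefficients the real parts of m0..m3 are the coefficients of 1, γ1, γ2, γ3 and the imaginary parts give the bivectors (γ23: Im m1, γ13: -Im m2, γ12: Im m3).
Answer: 3/2 - 5/6*γ1 + 6*γ13 - 2/5*γ23
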